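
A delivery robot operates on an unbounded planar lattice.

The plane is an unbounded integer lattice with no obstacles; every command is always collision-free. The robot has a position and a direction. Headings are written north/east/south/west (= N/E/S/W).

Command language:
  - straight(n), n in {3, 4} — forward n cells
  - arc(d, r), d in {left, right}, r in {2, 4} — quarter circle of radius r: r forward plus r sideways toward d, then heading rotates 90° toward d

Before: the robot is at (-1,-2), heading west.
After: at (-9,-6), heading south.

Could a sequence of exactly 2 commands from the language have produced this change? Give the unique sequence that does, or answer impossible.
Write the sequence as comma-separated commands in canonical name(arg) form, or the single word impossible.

straight(4), arc(left, 4)

key: order matters: swapping straight(4) and arc(left, 4) lands elsewhere
from: at (-1,-2), heading west
1. straight(4) → at (-5,-2), heading west
2. arc(left, 4) → at (-9,-6), heading south
no other 2-command option fits: unique.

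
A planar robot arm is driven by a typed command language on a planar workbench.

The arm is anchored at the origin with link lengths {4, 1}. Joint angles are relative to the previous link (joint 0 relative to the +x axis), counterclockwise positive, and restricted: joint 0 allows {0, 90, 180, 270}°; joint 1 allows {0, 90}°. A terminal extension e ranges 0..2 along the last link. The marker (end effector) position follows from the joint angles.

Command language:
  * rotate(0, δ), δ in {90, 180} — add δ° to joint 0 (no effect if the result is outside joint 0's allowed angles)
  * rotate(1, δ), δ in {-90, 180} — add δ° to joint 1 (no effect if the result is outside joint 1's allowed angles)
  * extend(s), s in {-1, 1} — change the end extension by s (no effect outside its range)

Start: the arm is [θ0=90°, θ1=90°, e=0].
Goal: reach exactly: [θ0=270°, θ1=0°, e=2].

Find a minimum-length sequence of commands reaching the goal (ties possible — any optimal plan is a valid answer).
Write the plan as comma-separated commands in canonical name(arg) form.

begin: [θ0=90°, θ1=90°, e=0]
[1] after rotate(0, 180): [θ0=270°, θ1=90°, e=0]
[2] after rotate(1, -90): [θ0=270°, θ1=0°, e=0]
[3] after extend(1): [θ0=270°, θ1=0°, e=1]
[4] after extend(1): [θ0=270°, θ1=0°, e=2]
minimal: 4 command(s), checked below 4.

rotate(0, 180), rotate(1, -90), extend(1), extend(1)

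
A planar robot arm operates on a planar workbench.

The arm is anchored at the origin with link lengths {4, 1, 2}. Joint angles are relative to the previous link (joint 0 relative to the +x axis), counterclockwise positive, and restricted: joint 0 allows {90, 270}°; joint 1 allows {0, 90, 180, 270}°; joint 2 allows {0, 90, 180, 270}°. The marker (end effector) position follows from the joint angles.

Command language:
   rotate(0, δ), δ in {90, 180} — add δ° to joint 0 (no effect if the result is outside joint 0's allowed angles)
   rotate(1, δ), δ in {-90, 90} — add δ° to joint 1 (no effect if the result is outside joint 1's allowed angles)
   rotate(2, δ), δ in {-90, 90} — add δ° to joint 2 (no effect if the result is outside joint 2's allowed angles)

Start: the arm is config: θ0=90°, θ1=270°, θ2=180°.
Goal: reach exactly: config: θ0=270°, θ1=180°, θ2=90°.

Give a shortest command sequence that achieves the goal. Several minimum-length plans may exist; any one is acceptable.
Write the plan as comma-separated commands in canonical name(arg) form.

rotate(0, 180), rotate(2, -90), rotate(1, -90)

start: config: θ0=90°, θ1=270°, θ2=180°
t=1 rotate(0, 180) ⇒ config: θ0=270°, θ1=270°, θ2=180°
t=2 rotate(2, -90) ⇒ config: θ0=270°, θ1=270°, θ2=90°
t=3 rotate(1, -90) ⇒ config: θ0=270°, θ1=180°, θ2=90°
no 2-step plan works, so 3 is optimal.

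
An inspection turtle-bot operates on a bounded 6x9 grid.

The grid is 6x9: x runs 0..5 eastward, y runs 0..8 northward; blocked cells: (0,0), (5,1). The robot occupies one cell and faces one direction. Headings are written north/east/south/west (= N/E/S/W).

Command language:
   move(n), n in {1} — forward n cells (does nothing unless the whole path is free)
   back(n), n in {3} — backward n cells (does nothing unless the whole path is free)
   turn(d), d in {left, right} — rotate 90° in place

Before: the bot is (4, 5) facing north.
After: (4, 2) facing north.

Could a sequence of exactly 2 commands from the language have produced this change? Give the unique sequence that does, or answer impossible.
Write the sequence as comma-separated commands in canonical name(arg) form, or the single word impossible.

key: still facing N at the end — nothing in the sequence rotates
initial: (4, 5) facing north
step 1 (back(3)): (4, 2) facing north
step 2 (back(3)): (4, 2) facing north
uniquely the one of 16 2-step routes that fits.

back(3), back(3)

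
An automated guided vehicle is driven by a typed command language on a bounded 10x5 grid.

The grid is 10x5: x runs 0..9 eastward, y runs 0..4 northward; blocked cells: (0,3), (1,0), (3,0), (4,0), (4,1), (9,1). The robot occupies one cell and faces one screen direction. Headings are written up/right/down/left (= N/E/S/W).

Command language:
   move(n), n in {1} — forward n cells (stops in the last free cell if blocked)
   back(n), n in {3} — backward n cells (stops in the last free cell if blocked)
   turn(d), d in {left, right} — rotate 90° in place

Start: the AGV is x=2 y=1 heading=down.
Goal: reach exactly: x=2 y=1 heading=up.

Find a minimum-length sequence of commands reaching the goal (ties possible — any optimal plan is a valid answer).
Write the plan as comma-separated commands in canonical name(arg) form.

turn(left), turn(left)

t0: x=2 y=1 heading=down
[1] after turn(left): x=2 y=1 heading=right
[2] after turn(left): x=2 y=1 heading=up
minimal: 2 command(s), checked below 2.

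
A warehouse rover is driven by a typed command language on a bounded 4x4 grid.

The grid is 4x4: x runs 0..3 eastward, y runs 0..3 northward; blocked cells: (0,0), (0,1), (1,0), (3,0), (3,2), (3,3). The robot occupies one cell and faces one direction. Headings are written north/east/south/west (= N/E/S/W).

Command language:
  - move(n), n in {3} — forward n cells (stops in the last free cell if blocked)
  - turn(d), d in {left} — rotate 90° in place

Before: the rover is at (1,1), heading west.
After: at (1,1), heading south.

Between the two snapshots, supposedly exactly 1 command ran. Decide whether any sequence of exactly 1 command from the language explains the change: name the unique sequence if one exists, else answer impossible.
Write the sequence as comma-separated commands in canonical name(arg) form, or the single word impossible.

turn(left)

key: (1,1) unchanged — the single command moves nothing
t0: at (1,1), heading west
[1] after turn(left): at (1,1), heading south
no rival 1-sequence matches.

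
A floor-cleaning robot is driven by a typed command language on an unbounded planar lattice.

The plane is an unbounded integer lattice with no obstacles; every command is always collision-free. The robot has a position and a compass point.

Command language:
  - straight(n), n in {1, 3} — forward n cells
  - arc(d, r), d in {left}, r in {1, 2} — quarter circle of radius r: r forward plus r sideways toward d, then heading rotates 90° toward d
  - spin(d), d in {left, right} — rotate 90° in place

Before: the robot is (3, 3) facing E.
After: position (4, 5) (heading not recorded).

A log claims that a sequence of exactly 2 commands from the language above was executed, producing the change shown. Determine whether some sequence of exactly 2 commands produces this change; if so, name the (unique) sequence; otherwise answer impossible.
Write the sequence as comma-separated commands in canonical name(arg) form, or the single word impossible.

arc(left, 1), straight(1)

key: order matters: swapping arc(left, 1) and straight(1) lands elsewhere
initial: (3, 3) facing E
[1] after arc(left, 1): (4, 4) facing N
[2] after straight(1): (4, 5) facing N
no rival 2-sequence matches.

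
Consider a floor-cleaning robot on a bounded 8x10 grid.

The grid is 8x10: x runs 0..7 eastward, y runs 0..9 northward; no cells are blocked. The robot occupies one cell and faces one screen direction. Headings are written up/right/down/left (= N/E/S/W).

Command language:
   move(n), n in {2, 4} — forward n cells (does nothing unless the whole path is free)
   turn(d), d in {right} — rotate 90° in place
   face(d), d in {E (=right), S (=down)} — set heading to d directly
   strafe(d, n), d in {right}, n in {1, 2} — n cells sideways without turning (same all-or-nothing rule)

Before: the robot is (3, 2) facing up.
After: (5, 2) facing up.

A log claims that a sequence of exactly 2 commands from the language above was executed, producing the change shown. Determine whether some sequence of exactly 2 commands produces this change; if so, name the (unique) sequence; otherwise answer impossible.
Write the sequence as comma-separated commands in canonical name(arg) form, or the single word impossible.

strafe(right, 1), strafe(right, 1)

key: heading stays N — no command in the sequence turns
t0: (3, 2) facing up
[1] after strafe(right, 1): (4, 2) facing up
[2] after strafe(right, 1): (5, 2) facing up
no rival 2-sequence matches.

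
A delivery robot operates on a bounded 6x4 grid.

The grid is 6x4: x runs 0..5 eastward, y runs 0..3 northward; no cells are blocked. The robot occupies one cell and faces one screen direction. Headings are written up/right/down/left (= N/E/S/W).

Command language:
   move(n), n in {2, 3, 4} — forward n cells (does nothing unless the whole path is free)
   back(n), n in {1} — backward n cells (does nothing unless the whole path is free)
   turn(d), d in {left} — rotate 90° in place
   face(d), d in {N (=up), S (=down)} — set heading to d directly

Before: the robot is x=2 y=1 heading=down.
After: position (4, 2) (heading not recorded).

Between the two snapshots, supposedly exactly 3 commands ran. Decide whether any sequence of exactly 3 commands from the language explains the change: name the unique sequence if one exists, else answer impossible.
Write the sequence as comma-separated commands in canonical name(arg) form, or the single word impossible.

back(1), turn(left), move(2)

key: running move(2) before back(1) would end elsewhere — order is forced
begin: x=2 y=1 heading=down
step 1 (back(1)): x=2 y=2 heading=down
step 2 (turn(left)): x=2 y=2 heading=right
step 3 (move(2)): x=4 y=2 heading=right
all 343 alternatives checked — unique.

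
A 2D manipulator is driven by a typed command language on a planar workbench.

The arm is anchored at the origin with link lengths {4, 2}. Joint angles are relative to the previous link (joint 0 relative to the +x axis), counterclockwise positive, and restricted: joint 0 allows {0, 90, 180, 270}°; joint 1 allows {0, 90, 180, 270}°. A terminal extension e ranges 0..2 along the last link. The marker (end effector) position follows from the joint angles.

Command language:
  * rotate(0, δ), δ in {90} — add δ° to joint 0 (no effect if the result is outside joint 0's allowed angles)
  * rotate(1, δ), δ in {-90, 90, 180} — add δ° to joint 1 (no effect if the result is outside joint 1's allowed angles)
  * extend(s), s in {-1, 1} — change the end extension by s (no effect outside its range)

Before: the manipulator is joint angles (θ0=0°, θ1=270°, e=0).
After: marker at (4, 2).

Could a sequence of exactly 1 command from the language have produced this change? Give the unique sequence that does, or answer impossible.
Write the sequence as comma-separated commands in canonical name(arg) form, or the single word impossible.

rotate(1, 180)

initial: joint angles (θ0=0°, θ1=270°, e=0)
step 1 (rotate(1, 180)): joint angles (θ0=0°, θ1=90°, e=0)
no rival 1-sequence matches.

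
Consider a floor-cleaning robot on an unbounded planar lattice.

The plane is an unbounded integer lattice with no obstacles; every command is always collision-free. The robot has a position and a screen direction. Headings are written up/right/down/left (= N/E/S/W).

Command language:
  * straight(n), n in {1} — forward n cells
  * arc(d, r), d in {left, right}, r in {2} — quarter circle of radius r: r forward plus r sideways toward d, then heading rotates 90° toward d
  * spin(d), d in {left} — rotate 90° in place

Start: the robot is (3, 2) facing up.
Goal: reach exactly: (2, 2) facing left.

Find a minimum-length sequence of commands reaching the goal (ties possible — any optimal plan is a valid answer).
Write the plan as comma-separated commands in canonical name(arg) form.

spin(left), straight(1)

from: (3, 2) facing up
1. spin(left) → (3, 2) facing left
2. straight(1) → (2, 2) facing left
no 1-step plan works, so 2 is optimal.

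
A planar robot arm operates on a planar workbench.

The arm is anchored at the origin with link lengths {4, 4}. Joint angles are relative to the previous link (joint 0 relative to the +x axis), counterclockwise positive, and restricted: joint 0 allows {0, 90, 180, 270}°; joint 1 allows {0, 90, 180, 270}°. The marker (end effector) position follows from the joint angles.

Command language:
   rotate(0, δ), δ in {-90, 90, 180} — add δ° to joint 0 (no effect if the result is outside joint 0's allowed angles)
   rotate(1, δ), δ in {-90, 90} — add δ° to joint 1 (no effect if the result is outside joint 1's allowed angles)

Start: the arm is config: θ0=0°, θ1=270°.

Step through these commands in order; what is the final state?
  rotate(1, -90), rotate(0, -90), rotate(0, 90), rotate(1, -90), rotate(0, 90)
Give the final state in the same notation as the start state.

initial: config: θ0=0°, θ1=270°
1. rotate(1, -90) → config: θ0=0°, θ1=180°
2. rotate(0, -90) → config: θ0=270°, θ1=180°
3. rotate(0, 90) → config: θ0=0°, θ1=180°
4. rotate(1, -90) → config: θ0=0°, θ1=90°
5. rotate(0, 90) → config: θ0=90°, θ1=90°

config: θ0=90°, θ1=90°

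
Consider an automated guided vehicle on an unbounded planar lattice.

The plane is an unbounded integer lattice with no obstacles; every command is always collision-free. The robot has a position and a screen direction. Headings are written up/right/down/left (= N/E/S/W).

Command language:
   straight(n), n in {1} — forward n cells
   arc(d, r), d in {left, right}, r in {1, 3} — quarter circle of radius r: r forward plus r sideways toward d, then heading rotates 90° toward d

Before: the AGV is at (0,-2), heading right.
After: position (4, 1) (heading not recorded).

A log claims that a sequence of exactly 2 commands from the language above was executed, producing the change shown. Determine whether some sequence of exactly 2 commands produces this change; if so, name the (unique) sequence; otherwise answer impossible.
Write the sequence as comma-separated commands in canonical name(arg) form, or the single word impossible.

straight(1), arc(left, 3)

key: order matters: swapping straight(1) and arc(left, 3) lands elsewhere
begin: at (0,-2), heading right
1. straight(1) → at (1,-2), heading right
2. arc(left, 3) → at (4,1), heading up
uniquely the one of 25 2-step routes that fits.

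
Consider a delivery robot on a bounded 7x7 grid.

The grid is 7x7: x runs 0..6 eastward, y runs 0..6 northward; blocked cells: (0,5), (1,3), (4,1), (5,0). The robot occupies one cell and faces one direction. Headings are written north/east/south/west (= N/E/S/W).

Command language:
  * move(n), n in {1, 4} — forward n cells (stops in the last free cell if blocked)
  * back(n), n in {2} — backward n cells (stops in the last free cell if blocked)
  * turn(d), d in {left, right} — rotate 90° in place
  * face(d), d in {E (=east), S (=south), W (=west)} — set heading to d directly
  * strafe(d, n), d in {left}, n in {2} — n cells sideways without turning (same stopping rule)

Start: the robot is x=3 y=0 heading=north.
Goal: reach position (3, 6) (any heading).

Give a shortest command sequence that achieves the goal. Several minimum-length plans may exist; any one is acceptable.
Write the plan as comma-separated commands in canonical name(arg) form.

move(4), move(4)

start: x=3 y=0 heading=north
1. move(4) → x=3 y=4 heading=north
2. move(4) → x=3 y=6 heading=north
minimal: 2 command(s), checked below 2.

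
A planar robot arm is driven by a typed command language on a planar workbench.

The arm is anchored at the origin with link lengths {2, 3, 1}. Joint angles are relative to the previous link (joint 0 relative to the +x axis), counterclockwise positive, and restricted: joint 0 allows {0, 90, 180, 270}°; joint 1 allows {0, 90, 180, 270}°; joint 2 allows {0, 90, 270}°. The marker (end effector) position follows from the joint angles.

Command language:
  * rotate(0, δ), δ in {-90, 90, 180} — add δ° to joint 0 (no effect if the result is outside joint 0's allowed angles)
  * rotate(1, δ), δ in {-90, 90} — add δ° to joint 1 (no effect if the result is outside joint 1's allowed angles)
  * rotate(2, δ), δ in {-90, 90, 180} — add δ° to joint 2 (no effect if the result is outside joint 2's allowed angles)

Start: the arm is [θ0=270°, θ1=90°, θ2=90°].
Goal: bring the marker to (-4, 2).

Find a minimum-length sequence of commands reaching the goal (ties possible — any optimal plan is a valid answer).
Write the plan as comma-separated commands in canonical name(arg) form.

rotate(2, -90), rotate(0, 180)

begin: [θ0=270°, θ1=90°, θ2=90°]
step 1 (rotate(2, -90)): [θ0=270°, θ1=90°, θ2=0°]
step 2 (rotate(0, 180)): [θ0=90°, θ1=90°, θ2=0°]
no 1-step plan works, so 2 is optimal.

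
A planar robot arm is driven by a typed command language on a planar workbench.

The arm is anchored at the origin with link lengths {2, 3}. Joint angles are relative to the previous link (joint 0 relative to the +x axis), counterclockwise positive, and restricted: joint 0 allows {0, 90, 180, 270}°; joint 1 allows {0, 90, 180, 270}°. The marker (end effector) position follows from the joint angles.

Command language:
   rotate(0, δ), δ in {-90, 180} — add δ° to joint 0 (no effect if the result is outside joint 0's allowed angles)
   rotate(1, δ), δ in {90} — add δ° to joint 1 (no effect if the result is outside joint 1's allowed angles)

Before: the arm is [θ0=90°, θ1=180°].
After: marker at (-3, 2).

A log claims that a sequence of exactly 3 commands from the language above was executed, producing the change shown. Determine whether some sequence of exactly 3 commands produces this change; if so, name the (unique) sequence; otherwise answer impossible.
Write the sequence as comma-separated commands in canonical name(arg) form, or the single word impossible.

rotate(1, 90), rotate(1, 90), rotate(1, 90)

from: [θ0=90°, θ1=180°]
[1] after rotate(1, 90): [θ0=90°, θ1=270°]
[2] after rotate(1, 90): [θ0=90°, θ1=0°]
[3] after rotate(1, 90): [θ0=90°, θ1=90°]
uniquely the one of 27 3-step routes that fits.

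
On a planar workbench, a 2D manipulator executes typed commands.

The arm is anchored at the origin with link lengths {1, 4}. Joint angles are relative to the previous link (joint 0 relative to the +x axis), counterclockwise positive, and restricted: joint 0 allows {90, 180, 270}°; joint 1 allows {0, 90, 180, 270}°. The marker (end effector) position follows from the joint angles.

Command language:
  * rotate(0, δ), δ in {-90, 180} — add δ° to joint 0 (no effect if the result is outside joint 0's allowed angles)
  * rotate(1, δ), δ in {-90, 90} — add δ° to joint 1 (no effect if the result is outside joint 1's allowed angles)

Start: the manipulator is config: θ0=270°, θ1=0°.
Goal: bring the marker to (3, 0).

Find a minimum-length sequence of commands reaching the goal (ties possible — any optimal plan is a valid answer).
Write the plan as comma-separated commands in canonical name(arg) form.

start: config: θ0=270°, θ1=0°
[1] after rotate(1, 90): config: θ0=270°, θ1=90°
[2] after rotate(1, 90): config: θ0=270°, θ1=180°
[3] after rotate(0, -90): config: θ0=180°, θ1=180°
nothing shorter than 3 reaches the goal.

rotate(1, 90), rotate(1, 90), rotate(0, -90)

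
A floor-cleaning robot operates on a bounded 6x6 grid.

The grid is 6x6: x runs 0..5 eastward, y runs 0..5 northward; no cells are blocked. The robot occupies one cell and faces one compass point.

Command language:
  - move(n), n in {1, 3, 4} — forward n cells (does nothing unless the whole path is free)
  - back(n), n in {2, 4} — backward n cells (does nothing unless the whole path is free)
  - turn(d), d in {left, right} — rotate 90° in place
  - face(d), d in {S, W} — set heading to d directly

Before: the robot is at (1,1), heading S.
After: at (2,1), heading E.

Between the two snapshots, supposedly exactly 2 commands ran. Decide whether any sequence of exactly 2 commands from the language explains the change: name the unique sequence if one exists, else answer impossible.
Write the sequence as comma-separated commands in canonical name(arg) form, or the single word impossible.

key: position moved to (2,1) AND the heading swung to E — translation plus rotation needed
from: at (1,1), heading S
[1] after turn(left): at (1,1), heading E
[2] after move(1): at (2,1), heading E
no rival 2-sequence matches.

turn(left), move(1)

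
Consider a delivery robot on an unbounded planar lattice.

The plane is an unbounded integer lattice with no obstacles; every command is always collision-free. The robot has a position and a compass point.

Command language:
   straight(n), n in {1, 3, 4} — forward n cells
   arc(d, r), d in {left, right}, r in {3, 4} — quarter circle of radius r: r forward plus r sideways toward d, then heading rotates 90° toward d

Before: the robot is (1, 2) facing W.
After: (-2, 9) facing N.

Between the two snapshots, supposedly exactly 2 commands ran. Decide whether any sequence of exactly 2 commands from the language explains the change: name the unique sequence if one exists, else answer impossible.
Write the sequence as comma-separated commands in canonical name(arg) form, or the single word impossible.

key: running straight(4) before arc(right, 3) would end elsewhere — order is forced
start: (1, 2) facing W
step 1 (arc(right, 3)): (-2, 5) facing N
step 2 (straight(4)): (-2, 9) facing N
no rival 2-sequence matches.

arc(right, 3), straight(4)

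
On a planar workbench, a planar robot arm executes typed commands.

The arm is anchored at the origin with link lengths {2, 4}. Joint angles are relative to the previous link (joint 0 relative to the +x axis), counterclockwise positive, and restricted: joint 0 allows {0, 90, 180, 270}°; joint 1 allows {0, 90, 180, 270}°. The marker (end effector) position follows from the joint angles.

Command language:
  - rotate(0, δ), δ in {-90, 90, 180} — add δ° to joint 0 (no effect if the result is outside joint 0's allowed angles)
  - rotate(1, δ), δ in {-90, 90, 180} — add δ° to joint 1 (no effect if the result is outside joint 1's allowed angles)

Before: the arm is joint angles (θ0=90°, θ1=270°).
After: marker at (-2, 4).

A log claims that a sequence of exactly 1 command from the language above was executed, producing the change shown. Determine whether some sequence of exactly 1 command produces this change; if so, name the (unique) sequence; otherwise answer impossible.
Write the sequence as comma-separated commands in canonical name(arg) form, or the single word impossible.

rotate(0, 90)

begin: joint angles (θ0=90°, θ1=270°)
[1] after rotate(0, 90): joint angles (θ0=180°, θ1=270°)
all 6 alternatives checked — unique.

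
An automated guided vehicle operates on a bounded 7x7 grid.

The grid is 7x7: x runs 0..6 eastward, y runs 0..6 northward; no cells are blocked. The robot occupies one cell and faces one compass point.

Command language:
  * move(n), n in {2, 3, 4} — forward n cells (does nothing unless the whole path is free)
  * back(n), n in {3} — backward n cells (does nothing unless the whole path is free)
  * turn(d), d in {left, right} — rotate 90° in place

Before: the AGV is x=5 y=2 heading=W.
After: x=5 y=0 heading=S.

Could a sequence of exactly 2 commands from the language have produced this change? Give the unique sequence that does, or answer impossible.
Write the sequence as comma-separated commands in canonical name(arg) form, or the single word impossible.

turn(left), move(2)

key: order matters: swapping turn(left) and move(2) lands elsewhere
from: x=5 y=2 heading=W
step 1 (turn(left)): x=5 y=2 heading=S
step 2 (move(2)): x=5 y=0 heading=S
no other 2-command option fits: unique.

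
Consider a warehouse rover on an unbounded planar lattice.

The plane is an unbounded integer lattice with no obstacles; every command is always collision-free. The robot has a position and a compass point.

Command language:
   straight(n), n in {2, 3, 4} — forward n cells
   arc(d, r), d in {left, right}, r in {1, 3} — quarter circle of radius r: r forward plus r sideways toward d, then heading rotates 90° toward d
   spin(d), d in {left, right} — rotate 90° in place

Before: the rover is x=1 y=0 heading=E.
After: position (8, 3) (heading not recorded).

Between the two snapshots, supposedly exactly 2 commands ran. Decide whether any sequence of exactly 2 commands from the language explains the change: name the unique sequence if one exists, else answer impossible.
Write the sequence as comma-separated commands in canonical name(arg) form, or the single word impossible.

straight(4), arc(left, 3)

key: running arc(left, 3) before straight(4) would end elsewhere — order is forced
from: x=1 y=0 heading=E
[1] after straight(4): x=5 y=0 heading=E
[2] after arc(left, 3): x=8 y=3 heading=N
no rival 2-sequence matches.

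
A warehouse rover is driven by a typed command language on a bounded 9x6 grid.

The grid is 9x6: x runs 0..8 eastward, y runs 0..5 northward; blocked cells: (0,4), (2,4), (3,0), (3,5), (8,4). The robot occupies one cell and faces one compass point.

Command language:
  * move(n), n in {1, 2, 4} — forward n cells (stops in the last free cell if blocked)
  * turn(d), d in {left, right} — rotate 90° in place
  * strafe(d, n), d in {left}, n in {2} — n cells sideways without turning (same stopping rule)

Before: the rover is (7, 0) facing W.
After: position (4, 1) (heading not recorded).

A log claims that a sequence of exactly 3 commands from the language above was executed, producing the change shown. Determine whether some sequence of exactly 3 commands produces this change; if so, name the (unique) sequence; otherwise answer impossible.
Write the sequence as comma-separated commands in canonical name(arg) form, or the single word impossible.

move(4), turn(right), move(1)

key: running move(1) before move(4) would end elsewhere — order is forced
t0: (7, 0) facing W
1. move(4) → (4, 0) facing W
2. turn(right) → (4, 0) facing N
3. move(1) → (4, 1) facing N
no other 3-command option fits: unique.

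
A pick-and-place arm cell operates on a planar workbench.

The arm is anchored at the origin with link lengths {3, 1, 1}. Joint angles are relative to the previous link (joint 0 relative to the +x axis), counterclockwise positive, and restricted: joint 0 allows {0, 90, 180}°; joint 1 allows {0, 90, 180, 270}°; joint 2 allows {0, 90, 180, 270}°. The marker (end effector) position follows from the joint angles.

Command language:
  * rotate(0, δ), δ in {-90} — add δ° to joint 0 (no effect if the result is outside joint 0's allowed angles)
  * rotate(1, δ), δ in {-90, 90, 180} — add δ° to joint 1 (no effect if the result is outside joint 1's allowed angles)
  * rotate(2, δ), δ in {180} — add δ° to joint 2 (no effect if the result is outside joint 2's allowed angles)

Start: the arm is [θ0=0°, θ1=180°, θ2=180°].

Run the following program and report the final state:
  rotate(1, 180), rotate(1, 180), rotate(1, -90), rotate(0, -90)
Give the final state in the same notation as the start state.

begin: [θ0=0°, θ1=180°, θ2=180°]
1. rotate(1, 180) → [θ0=0°, θ1=0°, θ2=180°]
2. rotate(1, 180) → [θ0=0°, θ1=180°, θ2=180°]
3. rotate(1, -90) → [θ0=0°, θ1=90°, θ2=180°]
4. rotate(0, -90) → [θ0=0°, θ1=90°, θ2=180°]

[θ0=0°, θ1=90°, θ2=180°]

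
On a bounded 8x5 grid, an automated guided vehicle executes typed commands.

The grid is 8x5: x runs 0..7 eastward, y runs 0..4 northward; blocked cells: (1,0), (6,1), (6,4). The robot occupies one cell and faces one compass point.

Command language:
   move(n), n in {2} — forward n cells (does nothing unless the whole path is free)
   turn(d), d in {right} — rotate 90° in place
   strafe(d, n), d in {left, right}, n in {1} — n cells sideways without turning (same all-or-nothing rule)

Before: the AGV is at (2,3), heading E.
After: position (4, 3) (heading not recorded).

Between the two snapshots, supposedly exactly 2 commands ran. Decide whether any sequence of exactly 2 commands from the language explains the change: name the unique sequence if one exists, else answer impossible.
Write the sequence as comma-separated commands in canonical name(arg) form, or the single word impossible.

key: running turn(right) before move(2) would end elsewhere — order is forced
start: at (2,3), heading E
step 1 (move(2)): at (4,3), heading E
step 2 (turn(right)): at (4,3), heading S
uniquely the one of 16 2-step routes that fits.

move(2), turn(right)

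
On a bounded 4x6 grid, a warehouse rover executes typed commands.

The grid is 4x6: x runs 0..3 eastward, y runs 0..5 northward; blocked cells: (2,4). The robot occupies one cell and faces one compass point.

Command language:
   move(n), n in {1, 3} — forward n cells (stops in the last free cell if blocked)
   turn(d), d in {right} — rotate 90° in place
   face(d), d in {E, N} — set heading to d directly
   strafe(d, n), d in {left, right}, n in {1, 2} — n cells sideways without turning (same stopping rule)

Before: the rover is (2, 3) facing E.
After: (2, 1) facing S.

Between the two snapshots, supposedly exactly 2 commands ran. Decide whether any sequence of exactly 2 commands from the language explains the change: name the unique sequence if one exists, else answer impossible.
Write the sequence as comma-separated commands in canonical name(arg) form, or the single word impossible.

strafe(right, 2), turn(right)

key: position moved to (2,1) AND the heading swung to S — translation plus rotation needed
begin: (2, 3) facing E
1. strafe(right, 2) → (2, 1) facing E
2. turn(right) → (2, 1) facing S
uniquely the one of 81 2-step routes that fits.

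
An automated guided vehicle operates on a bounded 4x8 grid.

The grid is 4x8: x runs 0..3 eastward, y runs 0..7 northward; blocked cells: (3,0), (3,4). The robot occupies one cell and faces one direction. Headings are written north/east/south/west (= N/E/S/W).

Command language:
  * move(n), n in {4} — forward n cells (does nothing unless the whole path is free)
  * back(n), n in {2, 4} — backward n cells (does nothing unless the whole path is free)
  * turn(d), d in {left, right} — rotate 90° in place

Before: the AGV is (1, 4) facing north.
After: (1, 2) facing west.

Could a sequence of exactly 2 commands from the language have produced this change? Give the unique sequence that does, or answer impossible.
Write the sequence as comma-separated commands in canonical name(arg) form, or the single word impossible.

back(2), turn(left)

key: cell and facing (now W) both changed — the 2 commands mix motion and turning
initial: (1, 4) facing north
1. back(2) → (1, 2) facing north
2. turn(left) → (1, 2) facing west
uniquely the one of 25 2-step routes that fits.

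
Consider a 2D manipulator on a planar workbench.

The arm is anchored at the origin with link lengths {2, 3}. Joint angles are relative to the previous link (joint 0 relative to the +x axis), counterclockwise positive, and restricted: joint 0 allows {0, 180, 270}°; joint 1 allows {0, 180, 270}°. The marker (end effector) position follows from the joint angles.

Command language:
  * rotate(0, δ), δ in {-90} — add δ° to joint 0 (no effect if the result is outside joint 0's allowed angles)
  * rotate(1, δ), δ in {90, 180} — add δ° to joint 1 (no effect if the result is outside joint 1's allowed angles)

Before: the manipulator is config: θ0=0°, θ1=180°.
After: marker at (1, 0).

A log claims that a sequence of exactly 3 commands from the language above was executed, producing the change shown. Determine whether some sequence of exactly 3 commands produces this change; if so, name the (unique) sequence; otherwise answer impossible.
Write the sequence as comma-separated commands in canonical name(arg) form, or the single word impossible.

rotate(0, -90), rotate(0, -90), rotate(0, -90)

begin: config: θ0=0°, θ1=180°
[1] after rotate(0, -90): config: θ0=270°, θ1=180°
[2] after rotate(0, -90): config: θ0=180°, θ1=180°
[3] after rotate(0, -90): config: θ0=180°, θ1=180°
all 27 alternatives checked — unique.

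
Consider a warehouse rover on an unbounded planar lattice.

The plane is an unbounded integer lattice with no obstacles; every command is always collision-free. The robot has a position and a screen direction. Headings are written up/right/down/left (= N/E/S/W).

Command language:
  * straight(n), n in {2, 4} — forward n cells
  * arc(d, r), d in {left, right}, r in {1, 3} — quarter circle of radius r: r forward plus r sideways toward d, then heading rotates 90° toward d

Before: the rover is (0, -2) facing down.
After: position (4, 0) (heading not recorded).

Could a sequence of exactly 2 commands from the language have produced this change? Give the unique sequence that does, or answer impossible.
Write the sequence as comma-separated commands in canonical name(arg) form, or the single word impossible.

key: running arc(left, 3) before arc(left, 1) would end elsewhere — order is forced
begin: (0, -2) facing down
step 1 (arc(left, 1)): (1, -3) facing right
step 2 (arc(left, 3)): (4, 0) facing up
no rival 2-sequence matches.

arc(left, 1), arc(left, 3)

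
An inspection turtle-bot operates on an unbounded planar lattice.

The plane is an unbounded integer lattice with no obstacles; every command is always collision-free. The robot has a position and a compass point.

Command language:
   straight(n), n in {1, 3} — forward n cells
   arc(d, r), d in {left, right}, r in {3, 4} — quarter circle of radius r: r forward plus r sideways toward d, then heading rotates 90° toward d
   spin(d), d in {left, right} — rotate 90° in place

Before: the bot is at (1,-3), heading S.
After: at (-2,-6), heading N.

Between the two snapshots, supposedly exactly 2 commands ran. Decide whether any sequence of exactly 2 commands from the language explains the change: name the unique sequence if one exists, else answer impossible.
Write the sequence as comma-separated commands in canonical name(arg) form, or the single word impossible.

arc(right, 3), spin(right)

key: running spin(right) before arc(right, 3) would end elsewhere — order is forced
start: at (1,-3), heading S
t=1 arc(right, 3) ⇒ at (-2,-6), heading W
t=2 spin(right) ⇒ at (-2,-6), heading N
no other 2-command option fits: unique.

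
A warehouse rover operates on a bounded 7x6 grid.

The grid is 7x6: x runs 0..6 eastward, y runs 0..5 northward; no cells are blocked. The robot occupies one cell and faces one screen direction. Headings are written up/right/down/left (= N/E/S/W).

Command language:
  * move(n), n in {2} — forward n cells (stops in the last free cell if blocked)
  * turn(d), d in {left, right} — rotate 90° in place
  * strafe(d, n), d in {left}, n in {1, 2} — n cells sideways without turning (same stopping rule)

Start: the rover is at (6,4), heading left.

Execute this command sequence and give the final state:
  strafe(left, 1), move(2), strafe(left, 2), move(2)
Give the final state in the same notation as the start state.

initial: at (6,4), heading left
step 1 (strafe(left, 1)): at (6,3), heading left
step 2 (move(2)): at (4,3), heading left
step 3 (strafe(left, 2)): at (4,1), heading left
step 4 (move(2)): at (2,1), heading left

at (2,1), heading left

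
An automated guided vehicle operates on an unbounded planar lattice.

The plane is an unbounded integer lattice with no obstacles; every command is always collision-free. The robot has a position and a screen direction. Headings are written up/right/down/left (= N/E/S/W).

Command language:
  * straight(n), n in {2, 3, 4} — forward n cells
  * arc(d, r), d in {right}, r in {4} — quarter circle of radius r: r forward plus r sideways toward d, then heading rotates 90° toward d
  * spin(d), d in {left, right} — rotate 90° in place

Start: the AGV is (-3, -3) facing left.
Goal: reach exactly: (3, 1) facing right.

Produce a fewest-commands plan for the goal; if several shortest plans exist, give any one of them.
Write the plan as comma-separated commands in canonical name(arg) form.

from: (-3, -3) facing left
1. spin(right) → (-3, -3) facing up
2. arc(right, 4) → (1, 1) facing right
3. straight(2) → (3, 1) facing right
minimal: 3 command(s), checked below 3.

spin(right), arc(right, 4), straight(2)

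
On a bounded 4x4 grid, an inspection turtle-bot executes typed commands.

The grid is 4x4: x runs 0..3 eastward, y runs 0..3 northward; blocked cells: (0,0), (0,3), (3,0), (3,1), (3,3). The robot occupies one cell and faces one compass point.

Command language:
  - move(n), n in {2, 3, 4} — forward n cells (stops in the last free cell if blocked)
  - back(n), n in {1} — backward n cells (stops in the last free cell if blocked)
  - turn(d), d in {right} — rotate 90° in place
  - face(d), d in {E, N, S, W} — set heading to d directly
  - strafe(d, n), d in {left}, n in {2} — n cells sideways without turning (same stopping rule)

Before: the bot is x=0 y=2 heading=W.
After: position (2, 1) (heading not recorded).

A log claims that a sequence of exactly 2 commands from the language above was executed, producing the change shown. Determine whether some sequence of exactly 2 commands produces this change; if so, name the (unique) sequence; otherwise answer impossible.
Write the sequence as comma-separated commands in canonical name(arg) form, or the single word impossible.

impossible

no 2-step route produces this change.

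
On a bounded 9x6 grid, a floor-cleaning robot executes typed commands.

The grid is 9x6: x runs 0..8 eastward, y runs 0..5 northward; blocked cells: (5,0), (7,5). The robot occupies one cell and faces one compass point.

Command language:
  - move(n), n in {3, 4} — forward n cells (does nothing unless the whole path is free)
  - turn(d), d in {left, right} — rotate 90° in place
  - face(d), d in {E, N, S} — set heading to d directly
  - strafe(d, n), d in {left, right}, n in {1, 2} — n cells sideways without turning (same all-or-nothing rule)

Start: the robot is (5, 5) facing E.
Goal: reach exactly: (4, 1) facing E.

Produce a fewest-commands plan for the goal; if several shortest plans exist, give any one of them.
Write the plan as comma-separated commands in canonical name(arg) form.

initial: (5, 5) facing E
t=1 turn(right) ⇒ (5, 5) facing S
t=2 move(4) ⇒ (5, 1) facing S
t=3 strafe(right, 1) ⇒ (4, 1) facing S
t=4 face(E) ⇒ (4, 1) facing E
shorter routes all fall short; 4 is best.

turn(right), move(4), strafe(right, 1), face(E)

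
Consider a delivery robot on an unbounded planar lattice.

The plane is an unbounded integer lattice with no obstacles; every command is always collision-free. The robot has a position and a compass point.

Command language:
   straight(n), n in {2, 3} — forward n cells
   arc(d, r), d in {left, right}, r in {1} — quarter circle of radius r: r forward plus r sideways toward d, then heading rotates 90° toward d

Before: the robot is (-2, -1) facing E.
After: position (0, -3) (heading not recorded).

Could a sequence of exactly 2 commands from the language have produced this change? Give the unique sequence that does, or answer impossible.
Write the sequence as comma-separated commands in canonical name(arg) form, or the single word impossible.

key: running arc(left, 1) before arc(right, 1) would end elsewhere — order is forced
start: (-2, -1) facing E
[1] after arc(right, 1): (-1, -2) facing S
[2] after arc(left, 1): (0, -3) facing E
all 16 alternatives checked — unique.

arc(right, 1), arc(left, 1)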